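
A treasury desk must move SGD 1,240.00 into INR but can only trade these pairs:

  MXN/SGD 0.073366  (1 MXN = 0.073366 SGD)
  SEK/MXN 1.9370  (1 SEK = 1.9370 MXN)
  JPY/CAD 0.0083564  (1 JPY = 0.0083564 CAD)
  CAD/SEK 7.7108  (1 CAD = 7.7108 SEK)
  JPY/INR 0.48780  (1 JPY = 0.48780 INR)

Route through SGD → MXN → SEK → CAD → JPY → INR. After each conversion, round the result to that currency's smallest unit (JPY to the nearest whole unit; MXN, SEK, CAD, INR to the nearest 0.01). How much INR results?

INR 66,056.90

SGD 1,240.00 ÷ 0.073366 = MXN 16,901.56
MXN 16,901.56 ÷ 1.9370 = SEK 8,725.64
SEK 8,725.64 ÷ 7.7108 = CAD 1,131.61
CAD 1,131.61 ÷ 0.0083564 = JPY 135,418
JPY 135,418 × 0.48780 = INR 66,056.90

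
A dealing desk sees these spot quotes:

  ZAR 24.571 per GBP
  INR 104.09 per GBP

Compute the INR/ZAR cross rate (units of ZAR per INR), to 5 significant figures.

1 INR ÷ 104.09 = 0.00960707 GBP
0.00960707 GBP × 24.571 = 0.236055 ZAR

INR/ZAR = 0.23606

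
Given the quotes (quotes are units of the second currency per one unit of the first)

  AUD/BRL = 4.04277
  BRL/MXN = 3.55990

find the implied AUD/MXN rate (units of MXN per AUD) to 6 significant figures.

1 AUD × 4.04277 = 4.04277 BRL
4.04277 BRL × 3.55990 = 14.3919 MXN

AUD/MXN = 14.3919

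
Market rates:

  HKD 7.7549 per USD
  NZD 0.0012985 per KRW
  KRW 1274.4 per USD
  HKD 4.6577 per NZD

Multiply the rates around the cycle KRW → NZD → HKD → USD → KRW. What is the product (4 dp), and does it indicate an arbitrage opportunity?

Around KRW → NZD → HKD → USD → KRW: 1 × 0.0012985 × 4.6577 ÷ 7.7549 × 1274.4 = 0.993901
Product < 1; profitable direction is KRW → USD → HKD → NZD → KRW.

0.9939 (arbitrage exists)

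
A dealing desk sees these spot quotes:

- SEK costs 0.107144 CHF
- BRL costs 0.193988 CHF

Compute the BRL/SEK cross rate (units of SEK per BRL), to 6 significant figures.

1 BRL × 0.193988 = 0.193988 CHF
0.193988 CHF ÷ 0.107144 = 1.81054 SEK

BRL/SEK = 1.81054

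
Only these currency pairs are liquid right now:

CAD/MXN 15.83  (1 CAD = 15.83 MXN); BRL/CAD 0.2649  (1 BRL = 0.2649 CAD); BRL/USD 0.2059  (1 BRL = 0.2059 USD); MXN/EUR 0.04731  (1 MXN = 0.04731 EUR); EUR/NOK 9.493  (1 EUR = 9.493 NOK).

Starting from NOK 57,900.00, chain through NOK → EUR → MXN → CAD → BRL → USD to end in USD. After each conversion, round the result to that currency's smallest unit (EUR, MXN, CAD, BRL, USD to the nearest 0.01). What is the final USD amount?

USD 6,330.17

NOK 57,900.00 ÷ 9.493 = EUR 6,099.23
EUR 6,099.23 ÷ 0.04731 = MXN 128,920.52
MXN 128,920.52 ÷ 15.83 = CAD 8,144.06
CAD 8,144.06 ÷ 0.2649 = BRL 30,743.90
BRL 30,743.90 × 0.2059 = USD 6,330.17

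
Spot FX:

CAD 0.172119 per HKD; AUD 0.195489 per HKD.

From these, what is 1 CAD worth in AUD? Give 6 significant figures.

CAD/AUD = 1.13578

1 CAD ÷ 0.172119 = 5.80993 HKD
5.80993 HKD × 0.195489 = 1.13578 AUD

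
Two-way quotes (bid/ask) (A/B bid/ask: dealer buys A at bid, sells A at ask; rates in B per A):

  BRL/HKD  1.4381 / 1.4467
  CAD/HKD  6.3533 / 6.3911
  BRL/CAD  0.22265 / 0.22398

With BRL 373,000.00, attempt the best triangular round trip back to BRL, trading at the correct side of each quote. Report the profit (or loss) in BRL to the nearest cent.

Net profit: BRL 1,725.34

Best loop BRL → HKD → CAD → BRL:
BRL 373,000.00 × 1.4381 (sell BRL at bid) = HKD 536,411.30
HKD 536,411.30 ÷ 6.3911 (buy CAD at ask) = CAD 83,930.98
CAD 83,930.98 ÷ 0.22398 (buy BRL at ask) = BRL 374,725.34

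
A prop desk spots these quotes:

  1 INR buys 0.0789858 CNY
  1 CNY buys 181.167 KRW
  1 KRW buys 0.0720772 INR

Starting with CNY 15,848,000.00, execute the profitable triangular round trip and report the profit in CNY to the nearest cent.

Profit: CNY 497,585.58

Profitable loop is CNY → KRW → INR → CNY:
CNY 15,848,000.00 × 181.167 = KRW 2,871,134,616
KRW 2,871,134,616 × 0.0720772 = INR 206,943,343.94
INR 206,943,343.94 × 0.0789858 = CNY 16,345,585.58
Profit = CNY 16,345,585.58 − CNY 15,848,000.00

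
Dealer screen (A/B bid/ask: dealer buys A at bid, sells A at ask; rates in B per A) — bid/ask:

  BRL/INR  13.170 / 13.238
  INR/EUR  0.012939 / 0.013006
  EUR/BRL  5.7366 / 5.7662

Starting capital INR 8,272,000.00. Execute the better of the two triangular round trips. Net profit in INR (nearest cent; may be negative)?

Net profit: INR 60,104.30

Best loop INR → BRL → EUR → INR:
INR 8,272,000.00 ÷ 13.238 (buy BRL at ask) = BRL 624,867.80
BRL 624,867.80 ÷ 5.7662 (buy EUR at ask) = EUR 108,367.35
EUR 108,367.35 ÷ 0.013006 (buy INR at ask) = INR 8,332,104.30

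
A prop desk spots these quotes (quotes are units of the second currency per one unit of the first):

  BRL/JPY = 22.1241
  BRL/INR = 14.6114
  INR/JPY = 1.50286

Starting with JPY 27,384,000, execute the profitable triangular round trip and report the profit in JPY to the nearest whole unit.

Profit: JPY 206,028

Profitable loop is JPY → INR → BRL → JPY:
JPY 27,384,000 ÷ 1.50286 = INR 18,221,258.13
INR 18,221,258.13 ÷ 14.6114 = BRL 1,247,057.65
BRL 1,247,057.65 × 22.1241 = JPY 27,590,028
Profit = JPY 27,590,028 − JPY 27,384,000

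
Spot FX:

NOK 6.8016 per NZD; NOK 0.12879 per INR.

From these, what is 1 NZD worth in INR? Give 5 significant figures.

1 NZD × 6.8016 = 6.8016 NOK
6.8016 NOK ÷ 0.12879 = 52.8116 INR

NZD/INR = 52.812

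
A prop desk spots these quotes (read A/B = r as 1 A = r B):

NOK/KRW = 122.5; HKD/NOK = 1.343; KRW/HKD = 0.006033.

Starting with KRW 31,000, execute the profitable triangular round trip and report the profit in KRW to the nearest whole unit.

Profitable loop is KRW → NOK → HKD → KRW:
KRW 31,000 ÷ 122.5 = NOK 253.06
NOK 253.06 ÷ 1.343 = HKD 188.43
HKD 188.43 ÷ 0.006033 = KRW 31,233
Profit = KRW 31,233 − KRW 31,000

Profit: KRW 233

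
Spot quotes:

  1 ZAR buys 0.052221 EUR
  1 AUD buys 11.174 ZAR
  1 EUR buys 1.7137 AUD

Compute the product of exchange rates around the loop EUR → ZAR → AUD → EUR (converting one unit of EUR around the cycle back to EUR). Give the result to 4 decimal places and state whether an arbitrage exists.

Around EUR → ZAR → AUD → EUR: 1 ÷ 0.052221 ÷ 11.174 ÷ 1.7137 = 1.000026
Product ≈ 1 (deviation 0.003%, within rounding noise).

1.0000 (no arbitrage)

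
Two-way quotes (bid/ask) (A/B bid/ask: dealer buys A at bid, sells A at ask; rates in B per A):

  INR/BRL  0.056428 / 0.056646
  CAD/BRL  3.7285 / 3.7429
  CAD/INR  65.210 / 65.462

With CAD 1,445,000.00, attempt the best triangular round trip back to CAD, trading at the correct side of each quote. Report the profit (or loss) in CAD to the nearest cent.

Net profit: CAD 7,925.94

Best loop CAD → BRL → INR → CAD:
CAD 1,445,000.00 × 3.7285 (sell CAD at bid) = BRL 5,387,682.50
BRL 5,387,682.50 ÷ 0.056646 (buy INR at ask) = INR 95,111,437.70
INR 95,111,437.70 ÷ 65.462 (buy CAD at ask) = CAD 1,452,925.94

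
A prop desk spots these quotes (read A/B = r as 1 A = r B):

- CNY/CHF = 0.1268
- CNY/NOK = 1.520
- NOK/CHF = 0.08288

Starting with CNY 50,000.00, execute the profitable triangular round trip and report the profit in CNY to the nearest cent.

Profit: CNY 326.41

Profitable loop is CNY → CHF → NOK → CNY:
CNY 50,000.00 × 0.1268 = CHF 6,340.00
CHF 6,340.00 ÷ 0.08288 = NOK 76,496.14
NOK 76,496.14 ÷ 1.520 = CNY 50,326.41
Profit = CNY 50,326.41 − CNY 50,000.00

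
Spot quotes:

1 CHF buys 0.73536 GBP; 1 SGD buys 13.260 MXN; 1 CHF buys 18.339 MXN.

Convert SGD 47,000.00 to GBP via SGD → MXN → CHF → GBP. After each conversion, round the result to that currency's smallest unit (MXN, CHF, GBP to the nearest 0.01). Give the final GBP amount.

GBP 24,989.97

SGD 47,000.00 × 13.260 = MXN 623,220.00
MXN 623,220.00 ÷ 18.339 = CHF 33,983.31
CHF 33,983.31 × 0.73536 = GBP 24,989.97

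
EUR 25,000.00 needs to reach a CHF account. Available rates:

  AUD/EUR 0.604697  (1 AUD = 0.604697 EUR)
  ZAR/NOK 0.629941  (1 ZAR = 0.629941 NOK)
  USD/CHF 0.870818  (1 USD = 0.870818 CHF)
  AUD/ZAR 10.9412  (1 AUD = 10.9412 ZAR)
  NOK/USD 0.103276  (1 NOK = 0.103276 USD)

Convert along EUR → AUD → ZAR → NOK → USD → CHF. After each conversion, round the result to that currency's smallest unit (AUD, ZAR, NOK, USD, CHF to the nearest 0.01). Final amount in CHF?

EUR 25,000.00 ÷ 0.604697 = AUD 41,343.02
AUD 41,343.02 × 10.9412 = ZAR 452,342.25
ZAR 452,342.25 × 0.629941 = NOK 284,948.93
NOK 284,948.93 × 0.103276 = USD 29,428.39
USD 29,428.39 × 0.870818 = CHF 25,626.77

CHF 25,626.77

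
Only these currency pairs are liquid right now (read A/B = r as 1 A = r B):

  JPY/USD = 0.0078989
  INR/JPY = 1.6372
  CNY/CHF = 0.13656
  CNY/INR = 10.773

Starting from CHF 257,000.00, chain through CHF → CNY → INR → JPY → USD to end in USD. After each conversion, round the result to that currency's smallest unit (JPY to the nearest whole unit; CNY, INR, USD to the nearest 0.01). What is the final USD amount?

USD 262,189.10

CHF 257,000.00 ÷ 0.13656 = CNY 1,881,956.65
CNY 1,881,956.65 × 10.773 = INR 20,274,318.99
INR 20,274,318.99 × 1.6372 = JPY 33,193,115
JPY 33,193,115 × 0.0078989 = USD 262,189.10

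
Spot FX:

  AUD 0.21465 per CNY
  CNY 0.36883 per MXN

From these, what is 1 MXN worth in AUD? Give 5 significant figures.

1 MXN × 0.36883 = 0.36883 CNY
0.36883 CNY × 0.21465 = 0.0791694 AUD

MXN/AUD = 0.079169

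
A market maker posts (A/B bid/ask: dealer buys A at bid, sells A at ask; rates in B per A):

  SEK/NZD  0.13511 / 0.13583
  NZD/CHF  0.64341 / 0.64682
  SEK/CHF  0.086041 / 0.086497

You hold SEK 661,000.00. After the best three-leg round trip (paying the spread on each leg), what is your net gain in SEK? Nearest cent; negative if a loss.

Best loop SEK → NZD → CHF → SEK:
SEK 661,000.00 × 0.13511 (sell SEK at bid) = NZD 89,307.71
NZD 89,307.71 × 0.64341 (sell NZD at bid) = CHF 57,461.47
CHF 57,461.47 ÷ 0.086497 (buy SEK at ask) = SEK 664,317.53

Net profit: SEK 3,317.53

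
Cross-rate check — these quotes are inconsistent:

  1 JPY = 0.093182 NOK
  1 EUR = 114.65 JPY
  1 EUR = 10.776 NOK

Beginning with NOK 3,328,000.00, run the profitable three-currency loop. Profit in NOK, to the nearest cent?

Profitable loop is NOK → JPY → EUR → NOK:
NOK 3,328,000.00 ÷ 0.093182 = JPY 35,715,052
JPY 35,715,052 ÷ 114.65 = EUR 311,513.76
EUR 311,513.76 × 10.776 = NOK 3,356,872.25
Profit = NOK 3,356,872.25 − NOK 3,328,000.00

Profit: NOK 28,872.25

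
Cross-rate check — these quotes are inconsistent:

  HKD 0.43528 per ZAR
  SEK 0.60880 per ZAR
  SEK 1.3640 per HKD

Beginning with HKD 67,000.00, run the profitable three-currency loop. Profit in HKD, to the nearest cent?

Profitable loop is HKD → ZAR → SEK → HKD:
HKD 67,000.00 ÷ 0.43528 = ZAR 153,923.91
ZAR 153,923.91 × 0.60880 = SEK 93,708.88
SEK 93,708.88 ÷ 1.3640 = HKD 68,701.52
Profit = HKD 68,701.52 − HKD 67,000.00

Profit: HKD 1,701.52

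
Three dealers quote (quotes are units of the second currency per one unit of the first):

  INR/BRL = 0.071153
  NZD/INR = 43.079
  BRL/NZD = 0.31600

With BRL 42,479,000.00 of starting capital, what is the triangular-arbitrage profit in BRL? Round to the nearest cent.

Profitable loop is BRL → INR → NZD → BRL:
BRL 42,479,000.00 ÷ 0.071153 = INR 597,009,261.73
INR 597,009,261.73 ÷ 43.079 = NZD 13,858,475.40
NZD 13,858,475.40 ÷ 0.31600 = BRL 43,855,934.81
Profit = BRL 43,855,934.81 − BRL 42,479,000.00

Profit: BRL 1,376,934.81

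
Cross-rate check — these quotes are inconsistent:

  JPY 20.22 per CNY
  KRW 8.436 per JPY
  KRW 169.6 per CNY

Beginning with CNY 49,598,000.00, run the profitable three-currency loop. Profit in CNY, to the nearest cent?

Profitable loop is CNY → JPY → KRW → CNY:
CNY 49,598,000.00 × 20.22 = JPY 1,002,871,560
JPY 1,002,871,560 × 8.436 = KRW 8,460,224,480
KRW 8,460,224,480 ÷ 169.6 = CNY 49,883,399.06
Profit = CNY 49,883,399.06 − CNY 49,598,000.00

Profit: CNY 285,399.06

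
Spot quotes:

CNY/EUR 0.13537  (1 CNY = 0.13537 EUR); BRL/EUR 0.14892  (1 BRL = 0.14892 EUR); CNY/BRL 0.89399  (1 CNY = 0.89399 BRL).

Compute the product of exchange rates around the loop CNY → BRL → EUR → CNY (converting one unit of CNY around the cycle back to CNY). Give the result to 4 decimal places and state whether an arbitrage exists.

0.9835 (arbitrage exists)

Around CNY → BRL → EUR → CNY: 1 × 0.89399 × 0.14892 ÷ 0.13537 = 0.983475
Product < 1; profitable direction is CNY → EUR → BRL → CNY.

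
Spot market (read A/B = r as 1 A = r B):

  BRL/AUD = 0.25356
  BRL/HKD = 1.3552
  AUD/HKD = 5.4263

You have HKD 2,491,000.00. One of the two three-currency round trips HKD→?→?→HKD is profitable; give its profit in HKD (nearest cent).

Profitable loop is HKD → BRL → AUD → HKD:
HKD 2,491,000.00 ÷ 1.3552 = BRL 1,838,105.08
BRL 1,838,105.08 × 0.25356 = AUD 466,069.92
AUD 466,069.92 × 5.4263 = HKD 2,529,035.22
Profit = HKD 2,529,035.22 − HKD 2,491,000.00

Profit: HKD 38,035.22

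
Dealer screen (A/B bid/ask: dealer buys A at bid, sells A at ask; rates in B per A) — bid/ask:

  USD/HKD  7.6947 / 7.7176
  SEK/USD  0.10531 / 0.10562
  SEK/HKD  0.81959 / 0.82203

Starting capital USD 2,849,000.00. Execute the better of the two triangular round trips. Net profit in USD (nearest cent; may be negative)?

Best loop USD → SEK → HKD → USD:
USD 2,849,000.00 ÷ 0.10562 (buy SEK at ask) = SEK 26,974,057.94
SEK 26,974,057.94 × 0.81959 (sell SEK at bid) = HKD 22,107,668.15
HKD 22,107,668.15 ÷ 7.7176 (buy USD at ask) = USD 2,864,578.13

Net profit: USD 15,578.13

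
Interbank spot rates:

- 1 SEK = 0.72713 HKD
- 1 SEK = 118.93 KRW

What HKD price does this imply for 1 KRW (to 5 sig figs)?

1 KRW ÷ 118.93 = 0.00840831 SEK
0.00840831 SEK × 0.72713 = 0.00611393 HKD

KRW/HKD = 0.0061139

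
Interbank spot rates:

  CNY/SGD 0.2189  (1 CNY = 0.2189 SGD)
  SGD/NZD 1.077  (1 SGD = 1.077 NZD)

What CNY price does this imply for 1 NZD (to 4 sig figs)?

NZD/CNY = 4.242

1 NZD ÷ 1.077 = 0.928505 SGD
0.928505 SGD ÷ 0.2189 = 4.24169 CNY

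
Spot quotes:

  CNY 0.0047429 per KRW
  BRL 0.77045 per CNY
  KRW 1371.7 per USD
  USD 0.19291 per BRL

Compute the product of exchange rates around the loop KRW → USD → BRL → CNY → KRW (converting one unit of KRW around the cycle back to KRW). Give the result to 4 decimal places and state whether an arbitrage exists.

Around KRW → USD → BRL → CNY → KRW: 1 ÷ 1371.7 ÷ 0.19291 ÷ 0.77045 ÷ 0.0047429 = 1.034184
Product > 1; profitable direction is KRW → USD → BRL → CNY → KRW.

1.0342 (arbitrage exists)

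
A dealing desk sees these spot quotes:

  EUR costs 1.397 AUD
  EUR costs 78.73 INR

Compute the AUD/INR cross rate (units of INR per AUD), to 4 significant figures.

1 AUD ÷ 1.397 = 0.71582 EUR
0.71582 EUR × 78.73 = 56.3565 INR

AUD/INR = 56.36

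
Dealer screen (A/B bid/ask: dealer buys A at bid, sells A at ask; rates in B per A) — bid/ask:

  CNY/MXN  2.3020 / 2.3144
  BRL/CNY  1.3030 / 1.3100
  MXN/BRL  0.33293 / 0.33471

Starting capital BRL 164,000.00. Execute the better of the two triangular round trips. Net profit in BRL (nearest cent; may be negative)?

Best loop BRL → CNY → MXN → BRL:
BRL 164,000.00 × 1.3030 (sell BRL at bid) = CNY 213,692.00
CNY 213,692.00 × 2.3020 (sell CNY at bid) = MXN 491,918.98
MXN 491,918.98 × 0.33293 (sell MXN at bid) = BRL 163,774.59

Net result: BRL -225.41 (no profitable arbitrage after spreads)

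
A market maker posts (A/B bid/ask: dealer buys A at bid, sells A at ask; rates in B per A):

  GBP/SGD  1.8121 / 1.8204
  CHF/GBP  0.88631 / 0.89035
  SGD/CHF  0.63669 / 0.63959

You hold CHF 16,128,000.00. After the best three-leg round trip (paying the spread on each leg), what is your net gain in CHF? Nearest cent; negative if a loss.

Net profit: CHF 364,114.95

Best loop CHF → GBP → SGD → CHF:
CHF 16,128,000.00 × 0.88631 (sell CHF at bid) = GBP 14,294,407.68
GBP 14,294,407.68 × 1.8121 (sell GBP at bid) = SGD 25,902,896.16
SGD 25,902,896.16 × 0.63669 (sell SGD at bid) = CHF 16,492,114.95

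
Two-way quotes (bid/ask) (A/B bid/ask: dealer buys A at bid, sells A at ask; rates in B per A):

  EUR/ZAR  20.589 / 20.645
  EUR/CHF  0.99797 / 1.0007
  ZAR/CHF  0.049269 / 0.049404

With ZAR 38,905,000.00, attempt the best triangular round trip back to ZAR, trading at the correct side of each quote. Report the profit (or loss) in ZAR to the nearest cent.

Net profit: ZAR 532,603.93

Best loop ZAR → CHF → EUR → ZAR:
ZAR 38,905,000.00 × 0.049269 (sell ZAR at bid) = CHF 1,916,810.45
CHF 1,916,810.45 ÷ 1.0007 (buy EUR at ask) = EUR 1,915,469.62
EUR 1,915,469.62 × 20.589 (sell EUR at bid) = ZAR 39,437,603.93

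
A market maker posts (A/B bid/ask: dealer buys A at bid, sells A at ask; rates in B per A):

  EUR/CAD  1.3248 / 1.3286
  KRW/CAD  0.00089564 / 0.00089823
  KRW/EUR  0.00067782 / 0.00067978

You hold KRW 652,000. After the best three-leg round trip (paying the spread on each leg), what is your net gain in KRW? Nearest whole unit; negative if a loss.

Best loop KRW → EUR → CAD → KRW:
KRW 652,000 × 0.00067782 (sell KRW at bid) = EUR 441.94
EUR 441.94 × 1.3248 (sell EUR at bid) = CAD 585.48
CAD 585.48 ÷ 0.00089823 (buy KRW at ask) = KRW 651,816

Net result: KRW -184 (no profitable arbitrage after spreads)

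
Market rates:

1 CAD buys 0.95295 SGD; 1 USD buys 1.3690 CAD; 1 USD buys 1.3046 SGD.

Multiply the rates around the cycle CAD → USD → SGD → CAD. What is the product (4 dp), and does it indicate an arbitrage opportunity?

Around CAD → USD → SGD → CAD: 1 ÷ 1.3690 × 1.3046 ÷ 0.95295 = 1.000009
Product ≈ 1 (deviation 0.001%, within rounding noise).

1.0000 (no arbitrage)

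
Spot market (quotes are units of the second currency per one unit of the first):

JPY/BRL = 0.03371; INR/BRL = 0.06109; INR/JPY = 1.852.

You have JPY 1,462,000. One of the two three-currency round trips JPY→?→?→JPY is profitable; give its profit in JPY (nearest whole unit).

Profitable loop is JPY → BRL → INR → JPY:
JPY 1,462,000 × 0.03371 = BRL 49,284.02
BRL 49,284.02 ÷ 0.06109 = INR 806,744.48
INR 806,744.48 × 1.852 = JPY 1,494,091
Profit = JPY 1,494,091 − JPY 1,462,000

Profit: JPY 32,091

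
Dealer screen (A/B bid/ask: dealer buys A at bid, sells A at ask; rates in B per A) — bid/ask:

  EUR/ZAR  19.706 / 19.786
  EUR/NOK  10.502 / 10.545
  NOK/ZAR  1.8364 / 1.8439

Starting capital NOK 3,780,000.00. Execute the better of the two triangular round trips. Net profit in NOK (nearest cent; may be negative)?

Net profit: NOK 50,948.64

Best loop NOK → EUR → ZAR → NOK:
NOK 3,780,000.00 ÷ 10.545 (buy EUR at ask) = EUR 358,463.73
EUR 358,463.73 × 19.706 (sell EUR at bid) = ZAR 7,063,886.20
ZAR 7,063,886.20 ÷ 1.8439 (buy NOK at ask) = NOK 3,830,948.64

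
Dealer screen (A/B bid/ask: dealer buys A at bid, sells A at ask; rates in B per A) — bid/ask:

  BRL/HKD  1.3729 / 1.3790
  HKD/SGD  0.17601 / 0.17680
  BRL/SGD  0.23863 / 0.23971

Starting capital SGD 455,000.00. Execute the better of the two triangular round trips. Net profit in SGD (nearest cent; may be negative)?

Net profit: SGD 3,671.22

Best loop SGD → BRL → HKD → SGD:
SGD 455,000.00 ÷ 0.23971 (buy BRL at ask) = BRL 1,898,126.90
BRL 1,898,126.90 × 1.3729 (sell BRL at bid) = HKD 2,605,938.43
HKD 2,605,938.43 × 0.17601 (sell HKD at bid) = SGD 458,671.22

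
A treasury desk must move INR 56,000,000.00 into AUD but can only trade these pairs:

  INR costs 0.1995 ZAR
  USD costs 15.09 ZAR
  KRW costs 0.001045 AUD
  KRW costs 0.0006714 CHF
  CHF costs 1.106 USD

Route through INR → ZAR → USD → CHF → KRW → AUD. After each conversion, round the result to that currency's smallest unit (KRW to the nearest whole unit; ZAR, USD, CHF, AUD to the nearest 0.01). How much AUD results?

AUD 1,041,889.14

INR 56,000,000.00 × 0.1995 = ZAR 11,172,000.00
ZAR 11,172,000.00 ÷ 15.09 = USD 740,357.85
USD 740,357.85 ÷ 1.106 = CHF 669,401.31
CHF 669,401.31 ÷ 0.0006714 = KRW 997,023,101
KRW 997,023,101 × 0.001045 = AUD 1,041,889.14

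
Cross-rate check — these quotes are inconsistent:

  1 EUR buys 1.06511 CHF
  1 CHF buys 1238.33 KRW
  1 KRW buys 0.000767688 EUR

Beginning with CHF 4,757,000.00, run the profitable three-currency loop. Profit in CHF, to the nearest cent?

Profitable loop is CHF → KRW → EUR → CHF:
CHF 4,757,000.00 × 1238.33 = KRW 5,890,735,810
KRW 5,890,735,810 × 0.000767688 = EUR 4,522,247.19
EUR 4,522,247.19 × 1.06511 = CHF 4,816,690.71
Profit = CHF 4,816,690.71 − CHF 4,757,000.00

Profit: CHF 59,690.71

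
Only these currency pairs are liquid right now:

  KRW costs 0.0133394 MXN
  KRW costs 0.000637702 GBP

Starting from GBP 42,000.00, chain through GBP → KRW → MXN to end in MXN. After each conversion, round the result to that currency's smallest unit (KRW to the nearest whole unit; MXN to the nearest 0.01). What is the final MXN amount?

GBP 42,000.00 ÷ 0.000637702 = KRW 65,861,484
KRW 65,861,484 × 0.0133394 = MXN 878,552.68

MXN 878,552.68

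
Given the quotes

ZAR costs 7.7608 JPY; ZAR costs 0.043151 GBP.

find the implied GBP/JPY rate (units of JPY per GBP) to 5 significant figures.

GBP/JPY = 179.85

1 GBP ÷ 0.043151 = 23.1744 ZAR
23.1744 ZAR × 7.7608 = 179.852 JPY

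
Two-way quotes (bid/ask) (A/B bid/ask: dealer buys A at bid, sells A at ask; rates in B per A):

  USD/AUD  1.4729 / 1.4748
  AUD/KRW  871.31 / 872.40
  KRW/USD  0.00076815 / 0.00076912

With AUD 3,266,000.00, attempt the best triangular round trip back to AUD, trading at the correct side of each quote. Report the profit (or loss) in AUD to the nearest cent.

Net profit: AUD 34,451.00

Best loop AUD → USD → KRW → AUD:
AUD 3,266,000.00 ÷ 1.4748 (buy USD at ask) = USD 2,214,537.56
USD 2,214,537.56 ÷ 0.00076912 (buy KRW at ask) = KRW 2,879,313,455
KRW 2,879,313,455 ÷ 872.40 (buy AUD at ask) = AUD 3,300,451.00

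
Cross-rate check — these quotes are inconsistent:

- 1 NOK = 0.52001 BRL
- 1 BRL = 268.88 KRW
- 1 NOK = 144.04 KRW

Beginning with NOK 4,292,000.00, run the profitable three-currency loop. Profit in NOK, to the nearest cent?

Profit: NOK 129,530.56

Profitable loop is NOK → KRW → BRL → NOK:
NOK 4,292,000.00 × 144.04 = KRW 618,219,680
KRW 618,219,680 ÷ 268.88 = BRL 2,299,240.11
BRL 2,299,240.11 ÷ 0.52001 = NOK 4,421,530.56
Profit = NOK 4,421,530.56 − NOK 4,292,000.00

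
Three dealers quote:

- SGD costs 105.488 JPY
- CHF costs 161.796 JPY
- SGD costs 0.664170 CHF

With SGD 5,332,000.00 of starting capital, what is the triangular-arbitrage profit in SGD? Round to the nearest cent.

Profitable loop is SGD → CHF → JPY → SGD:
SGD 5,332,000.00 × 0.664170 = CHF 3,541,354.44
CHF 3,541,354.44 × 161.796 = JPY 572,976,983
JPY 572,976,983 ÷ 105.488 = SGD 5,431,679.27
Profit = SGD 5,431,679.27 − SGD 5,332,000.00

Profit: SGD 99,679.27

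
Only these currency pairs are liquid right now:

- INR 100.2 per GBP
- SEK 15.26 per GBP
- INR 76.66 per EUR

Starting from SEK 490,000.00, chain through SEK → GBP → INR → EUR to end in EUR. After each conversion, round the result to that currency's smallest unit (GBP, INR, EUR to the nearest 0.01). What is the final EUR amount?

SEK 490,000.00 ÷ 15.26 = GBP 32,110.09
GBP 32,110.09 × 100.2 = INR 3,217,431.02
INR 3,217,431.02 ÷ 76.66 = EUR 41,970.14

EUR 41,970.14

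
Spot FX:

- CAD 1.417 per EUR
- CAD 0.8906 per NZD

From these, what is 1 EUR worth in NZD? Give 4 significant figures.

EUR/NZD = 1.591

1 EUR × 1.417 = 1.417 CAD
1.417 CAD ÷ 0.8906 = 1.59106 NZD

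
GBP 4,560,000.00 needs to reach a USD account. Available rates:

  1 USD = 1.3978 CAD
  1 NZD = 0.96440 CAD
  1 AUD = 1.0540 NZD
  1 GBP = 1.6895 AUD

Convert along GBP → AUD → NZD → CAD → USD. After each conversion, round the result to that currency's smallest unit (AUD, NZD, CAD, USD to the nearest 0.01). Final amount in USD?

USD 5,602,421.96

GBP 4,560,000.00 × 1.6895 = AUD 7,704,120.00
AUD 7,704,120.00 × 1.0540 = NZD 8,120,142.48
NZD 8,120,142.48 × 0.96440 = CAD 7,831,065.41
CAD 7,831,065.41 ÷ 1.3978 = USD 5,602,421.96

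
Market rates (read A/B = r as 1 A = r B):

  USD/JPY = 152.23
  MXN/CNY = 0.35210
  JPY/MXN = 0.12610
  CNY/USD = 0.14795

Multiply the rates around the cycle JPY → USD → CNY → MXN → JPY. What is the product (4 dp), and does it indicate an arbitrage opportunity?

Around JPY → USD → CNY → MXN → JPY: 1 ÷ 152.23 ÷ 0.14795 ÷ 0.35210 ÷ 0.12610 = 1.000008
Product ≈ 1 (deviation 0.001%, within rounding noise).

1.0000 (no arbitrage)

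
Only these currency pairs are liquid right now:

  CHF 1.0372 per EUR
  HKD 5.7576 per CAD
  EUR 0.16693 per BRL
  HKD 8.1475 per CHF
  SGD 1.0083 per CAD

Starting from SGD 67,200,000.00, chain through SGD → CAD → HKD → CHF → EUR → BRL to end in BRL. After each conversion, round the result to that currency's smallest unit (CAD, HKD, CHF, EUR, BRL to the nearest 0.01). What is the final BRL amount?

SGD 67,200,000.00 ÷ 1.0083 = CAD 66,646,831.30
CAD 66,646,831.30 × 5.7576 = HKD 383,725,795.89
HKD 383,725,795.89 ÷ 8.1475 = CHF 47,097,366.79
CHF 47,097,366.79 ÷ 1.0372 = EUR 45,408,182.40
EUR 45,408,182.40 ÷ 0.16693 = BRL 272,019,303.90

BRL 272,019,303.90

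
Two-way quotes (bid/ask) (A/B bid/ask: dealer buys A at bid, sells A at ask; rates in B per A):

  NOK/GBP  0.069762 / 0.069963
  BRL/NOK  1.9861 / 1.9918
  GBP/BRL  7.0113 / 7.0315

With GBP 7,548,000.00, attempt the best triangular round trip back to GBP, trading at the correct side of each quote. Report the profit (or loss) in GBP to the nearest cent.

Net profit: GBP 155,174.90

Best loop GBP → NOK → BRL → GBP:
GBP 7,548,000.00 ÷ 0.069963 (buy NOK at ask) = NOK 107,885,596.67
NOK 107,885,596.67 ÷ 1.9918 (buy BRL at ask) = BRL 54,164,874.32
BRL 54,164,874.32 ÷ 7.0315 (buy GBP at ask) = GBP 7,703,174.90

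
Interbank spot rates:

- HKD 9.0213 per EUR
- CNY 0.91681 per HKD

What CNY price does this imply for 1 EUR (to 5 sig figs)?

1 EUR × 9.0213 = 9.0213 HKD
9.0213 HKD × 0.91681 = 8.27082 CNY

EUR/CNY = 8.2708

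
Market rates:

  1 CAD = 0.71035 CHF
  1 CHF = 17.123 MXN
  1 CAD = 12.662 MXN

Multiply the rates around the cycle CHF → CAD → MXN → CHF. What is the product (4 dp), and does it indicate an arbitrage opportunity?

Around CHF → CAD → MXN → CHF: 1 ÷ 0.71035 × 12.662 ÷ 17.123 = 1.040998
Product > 1; profitable direction is CHF → CAD → MXN → CHF.

1.0410 (arbitrage exists)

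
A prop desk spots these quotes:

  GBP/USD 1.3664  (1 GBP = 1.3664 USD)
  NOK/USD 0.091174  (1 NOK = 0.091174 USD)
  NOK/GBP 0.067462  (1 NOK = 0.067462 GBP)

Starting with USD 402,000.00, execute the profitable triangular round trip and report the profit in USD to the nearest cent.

Profitable loop is USD → NOK → GBP → USD:
USD 402,000.00 ÷ 0.091174 = NOK 4,409,151.73
NOK 4,409,151.73 × 0.067462 = GBP 297,450.19
GBP 297,450.19 × 1.3664 = USD 406,435.95
Profit = USD 406,435.95 − USD 402,000.00

Profit: USD 4,435.95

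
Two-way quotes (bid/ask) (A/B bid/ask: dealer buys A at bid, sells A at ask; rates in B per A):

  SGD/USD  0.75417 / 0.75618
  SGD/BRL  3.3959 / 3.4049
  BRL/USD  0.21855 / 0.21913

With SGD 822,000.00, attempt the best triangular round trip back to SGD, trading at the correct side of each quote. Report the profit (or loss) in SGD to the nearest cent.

Net profit: SGD 8,873.43

Best loop SGD → USD → BRL → SGD:
SGD 822,000.00 × 0.75417 (sell SGD at bid) = USD 619,927.74
USD 619,927.74 ÷ 0.21913 (buy BRL at ask) = BRL 2,829,040.93
BRL 2,829,040.93 ÷ 3.4049 (buy SGD at ask) = SGD 830,873.43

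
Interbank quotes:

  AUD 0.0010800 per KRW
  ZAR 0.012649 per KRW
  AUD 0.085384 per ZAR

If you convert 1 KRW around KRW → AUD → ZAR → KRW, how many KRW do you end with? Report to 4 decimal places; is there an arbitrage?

Around KRW → AUD → ZAR → KRW: 1 × 0.0010800 ÷ 0.085384 ÷ 0.012649 = 0.999979
Product ≈ 1 (deviation 0.002%, within rounding noise).

1.0000 (no arbitrage)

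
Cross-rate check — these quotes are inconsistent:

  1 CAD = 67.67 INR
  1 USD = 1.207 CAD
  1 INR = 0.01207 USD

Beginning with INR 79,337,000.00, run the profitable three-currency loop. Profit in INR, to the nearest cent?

Profit: INR 1,138,754.60

Profitable loop is INR → CAD → USD → INR:
INR 79,337,000.00 ÷ 67.67 = CAD 1,172,410.23
CAD 1,172,410.23 ÷ 1.207 = USD 971,342.36
USD 971,342.36 ÷ 0.01207 = INR 80,475,754.60
Profit = INR 80,475,754.60 − INR 79,337,000.00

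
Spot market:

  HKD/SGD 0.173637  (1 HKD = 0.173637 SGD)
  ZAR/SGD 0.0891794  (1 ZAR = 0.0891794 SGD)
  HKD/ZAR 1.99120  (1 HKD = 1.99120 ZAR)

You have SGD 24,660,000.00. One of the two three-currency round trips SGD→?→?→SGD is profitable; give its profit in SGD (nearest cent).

Profitable loop is SGD → HKD → ZAR → SGD:
SGD 24,660,000.00 ÷ 0.173637 = HKD 142,020,421.91
HKD 142,020,421.91 × 1.99120 = ZAR 282,791,064.12
ZAR 282,791,064.12 × 0.0891794 = SGD 25,219,137.42
Profit = SGD 25,219,137.42 − SGD 24,660,000.00

Profit: SGD 559,137.42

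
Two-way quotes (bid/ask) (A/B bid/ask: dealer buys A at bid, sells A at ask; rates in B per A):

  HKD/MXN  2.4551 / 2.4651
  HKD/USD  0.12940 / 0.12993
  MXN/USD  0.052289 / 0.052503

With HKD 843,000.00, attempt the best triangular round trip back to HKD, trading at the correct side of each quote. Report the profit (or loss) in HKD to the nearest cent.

Best loop HKD → USD → MXN → HKD:
HKD 843,000.00 × 0.12940 (sell HKD at bid) = USD 109,084.20
USD 109,084.20 ÷ 0.052503 (buy MXN at ask) = MXN 2,077,675.56
MXN 2,077,675.56 ÷ 2.4651 (buy HKD at ask) = HKD 842,836.22

Net result: HKD -163.78 (no profitable arbitrage after spreads)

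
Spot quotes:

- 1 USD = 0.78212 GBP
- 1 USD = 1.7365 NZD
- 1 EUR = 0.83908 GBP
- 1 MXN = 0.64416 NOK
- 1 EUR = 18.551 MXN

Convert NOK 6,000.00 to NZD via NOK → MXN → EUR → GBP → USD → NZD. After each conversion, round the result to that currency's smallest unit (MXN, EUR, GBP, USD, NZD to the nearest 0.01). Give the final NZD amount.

NZD 935.38

NOK 6,000.00 ÷ 0.64416 = MXN 9,314.46
MXN 9,314.46 ÷ 18.551 = EUR 502.10
EUR 502.10 × 0.83908 = GBP 421.30
GBP 421.30 ÷ 0.78212 = USD 538.66
USD 538.66 × 1.7365 = NZD 935.38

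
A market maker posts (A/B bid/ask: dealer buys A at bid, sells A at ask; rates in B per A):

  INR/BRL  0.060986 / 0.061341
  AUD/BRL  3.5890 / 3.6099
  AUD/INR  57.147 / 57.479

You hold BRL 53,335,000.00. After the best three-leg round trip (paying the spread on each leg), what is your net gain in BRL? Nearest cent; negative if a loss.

Net profit: BRL 955,732.62

Best loop BRL → INR → AUD → BRL:
BRL 53,335,000.00 ÷ 0.061341 (buy INR at ask) = INR 869,483,705.84
INR 869,483,705.84 ÷ 57.479 (buy AUD at ask) = AUD 15,126,980.39
AUD 15,126,980.39 × 3.5890 (sell AUD at bid) = BRL 54,290,732.62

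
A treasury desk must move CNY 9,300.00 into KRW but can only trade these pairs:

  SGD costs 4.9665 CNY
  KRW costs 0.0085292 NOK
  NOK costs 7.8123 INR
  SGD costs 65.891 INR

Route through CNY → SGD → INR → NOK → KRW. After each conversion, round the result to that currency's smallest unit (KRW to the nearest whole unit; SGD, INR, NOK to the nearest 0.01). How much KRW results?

KRW 1,851,707

CNY 9,300.00 ÷ 4.9665 = SGD 1,872.55
SGD 1,872.55 × 65.891 = INR 123,384.19
INR 123,384.19 ÷ 7.8123 = NOK 15,793.58
NOK 15,793.58 ÷ 0.0085292 = KRW 1,851,707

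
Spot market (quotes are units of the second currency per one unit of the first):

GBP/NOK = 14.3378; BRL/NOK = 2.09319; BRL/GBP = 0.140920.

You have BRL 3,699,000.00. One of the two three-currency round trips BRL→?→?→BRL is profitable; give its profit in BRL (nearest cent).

Profit: BRL 133,108.79

Profitable loop is BRL → NOK → GBP → BRL:
BRL 3,699,000.00 × 2.09319 = NOK 7,742,709.81
NOK 7,742,709.81 ÷ 14.3378 = GBP 540,020.77
GBP 540,020.77 ÷ 0.140920 = BRL 3,832,108.79
Profit = BRL 3,832,108.79 − BRL 3,699,000.00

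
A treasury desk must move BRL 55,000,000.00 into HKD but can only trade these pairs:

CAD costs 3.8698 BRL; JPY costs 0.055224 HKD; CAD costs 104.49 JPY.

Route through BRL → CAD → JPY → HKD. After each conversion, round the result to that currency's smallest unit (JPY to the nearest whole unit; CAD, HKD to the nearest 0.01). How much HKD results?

BRL 55,000,000.00 ÷ 3.8698 = CAD 14,212,620.81
CAD 14,212,620.81 × 104.49 = JPY 1,485,076,748
JPY 1,485,076,748 × 0.055224 = HKD 82,011,878.33

HKD 82,011,878.33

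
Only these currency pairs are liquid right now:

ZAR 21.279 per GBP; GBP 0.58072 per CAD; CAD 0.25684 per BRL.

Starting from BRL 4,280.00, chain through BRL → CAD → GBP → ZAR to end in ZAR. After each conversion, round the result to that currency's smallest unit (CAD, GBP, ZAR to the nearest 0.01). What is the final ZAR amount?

BRL 4,280.00 × 0.25684 = CAD 1,099.28
CAD 1,099.28 × 0.58072 = GBP 638.37
GBP 638.37 × 21.279 = ZAR 13,583.88

ZAR 13,583.88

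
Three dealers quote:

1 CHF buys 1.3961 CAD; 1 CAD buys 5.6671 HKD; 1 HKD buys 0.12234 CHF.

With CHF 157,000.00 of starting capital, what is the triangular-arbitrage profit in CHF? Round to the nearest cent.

Profit: CHF 5,201.09

Profitable loop is CHF → HKD → CAD → CHF:
CHF 157,000.00 ÷ 0.12234 = HKD 1,283,308.81
HKD 1,283,308.81 ÷ 5.6671 = CAD 226,448.94
CAD 226,448.94 ÷ 1.3961 = CHF 162,201.09
Profit = CHF 162,201.09 − CHF 157,000.00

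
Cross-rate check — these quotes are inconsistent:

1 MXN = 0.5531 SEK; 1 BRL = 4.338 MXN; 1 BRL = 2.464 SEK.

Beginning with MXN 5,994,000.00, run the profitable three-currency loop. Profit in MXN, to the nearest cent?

Profit: MXN 161,512.76

Profitable loop is MXN → BRL → SEK → MXN:
MXN 5,994,000.00 ÷ 4.338 = BRL 1,381,742.74
BRL 1,381,742.74 × 2.464 = SEK 3,404,614.11
SEK 3,404,614.11 ÷ 0.5531 = MXN 6,155,512.76
Profit = MXN 6,155,512.76 − MXN 5,994,000.00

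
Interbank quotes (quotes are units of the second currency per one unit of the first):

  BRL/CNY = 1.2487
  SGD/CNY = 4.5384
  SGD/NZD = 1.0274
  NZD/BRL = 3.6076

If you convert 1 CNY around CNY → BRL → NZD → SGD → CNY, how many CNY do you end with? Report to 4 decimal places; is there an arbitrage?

0.9806 (arbitrage exists)

Around CNY → BRL → NZD → SGD → CNY: 1 ÷ 1.2487 ÷ 3.6076 ÷ 1.0274 × 4.5384 = 0.980588
Product < 1; profitable direction is CNY → SGD → NZD → BRL → CNY.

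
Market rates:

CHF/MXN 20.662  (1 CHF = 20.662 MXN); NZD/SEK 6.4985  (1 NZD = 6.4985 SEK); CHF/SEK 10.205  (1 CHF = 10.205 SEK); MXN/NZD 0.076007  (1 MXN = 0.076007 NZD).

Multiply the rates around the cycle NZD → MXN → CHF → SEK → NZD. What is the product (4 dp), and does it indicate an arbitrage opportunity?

Around NZD → MXN → CHF → SEK → NZD: 1 ÷ 0.076007 ÷ 20.662 × 10.205 ÷ 6.4985 = 0.999940
Product ≈ 1 (deviation 0.006%, within rounding noise).

0.9999 (no arbitrage)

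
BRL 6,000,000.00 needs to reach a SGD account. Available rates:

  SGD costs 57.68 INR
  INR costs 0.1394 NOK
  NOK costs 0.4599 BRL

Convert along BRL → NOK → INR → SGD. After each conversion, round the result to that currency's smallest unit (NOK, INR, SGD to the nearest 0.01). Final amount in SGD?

SGD 1,622,556.45

BRL 6,000,000.00 ÷ 0.4599 = NOK 13,046,314.42
NOK 13,046,314.42 ÷ 0.1394 = INR 93,589,056.10
INR 93,589,056.10 ÷ 57.68 = SGD 1,622,556.45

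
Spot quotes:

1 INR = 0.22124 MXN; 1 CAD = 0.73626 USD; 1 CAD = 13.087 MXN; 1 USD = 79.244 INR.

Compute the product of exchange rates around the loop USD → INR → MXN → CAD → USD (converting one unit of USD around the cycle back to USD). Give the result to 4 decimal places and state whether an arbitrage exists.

0.9863 (arbitrage exists)

Around USD → INR → MXN → CAD → USD: 1 × 79.244 × 0.22124 ÷ 13.087 × 0.73626 = 0.986328
Product < 1; profitable direction is USD → CAD → MXN → INR → USD.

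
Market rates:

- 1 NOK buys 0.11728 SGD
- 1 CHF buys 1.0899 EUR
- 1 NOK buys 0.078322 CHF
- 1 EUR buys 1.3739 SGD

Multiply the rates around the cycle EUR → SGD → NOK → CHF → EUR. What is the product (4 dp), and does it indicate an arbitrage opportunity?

1.0000 (no arbitrage)

Around EUR → SGD → NOK → CHF → EUR: 1 × 1.3739 ÷ 0.11728 × 0.078322 × 1.0899 = 1.000004
Product ≈ 1 (deviation 0.000%, within rounding noise).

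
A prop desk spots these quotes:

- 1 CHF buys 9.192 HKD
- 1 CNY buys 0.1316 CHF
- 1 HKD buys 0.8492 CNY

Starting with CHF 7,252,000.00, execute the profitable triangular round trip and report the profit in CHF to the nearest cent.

Profitable loop is CHF → HKD → CNY → CHF:
CHF 7,252,000.00 × 9.192 = HKD 66,660,384.00
HKD 66,660,384.00 × 0.8492 = CNY 56,607,998.09
CNY 56,607,998.09 × 0.1316 = CHF 7,449,612.55
Profit = CHF 7,449,612.55 − CHF 7,252,000.00

Profit: CHF 197,612.55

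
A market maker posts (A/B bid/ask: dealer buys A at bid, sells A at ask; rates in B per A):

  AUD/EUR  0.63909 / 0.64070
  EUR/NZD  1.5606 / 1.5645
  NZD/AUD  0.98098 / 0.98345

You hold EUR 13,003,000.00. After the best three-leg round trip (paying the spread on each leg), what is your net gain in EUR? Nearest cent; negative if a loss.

Net profit: EUR 187,491.74

Best loop EUR → AUD → NZD → EUR:
EUR 13,003,000.00 ÷ 0.64070 (buy AUD at ask) = AUD 20,294,989.85
AUD 20,294,989.85 ÷ 0.98345 (buy NZD at ask) = NZD 20,636,524.33
NZD 20,636,524.33 ÷ 1.5645 (buy EUR at ask) = EUR 13,190,491.74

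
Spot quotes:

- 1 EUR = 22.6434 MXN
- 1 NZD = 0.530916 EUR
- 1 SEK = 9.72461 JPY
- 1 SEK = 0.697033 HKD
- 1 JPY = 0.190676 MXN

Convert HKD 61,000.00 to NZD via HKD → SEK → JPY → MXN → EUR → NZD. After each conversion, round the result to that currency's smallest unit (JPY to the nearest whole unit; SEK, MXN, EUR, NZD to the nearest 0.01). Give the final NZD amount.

NZD 13,498.24

HKD 61,000.00 ÷ 0.697033 = SEK 87,513.79
SEK 87,513.79 × 9.72461 = JPY 851,037
JPY 851,037 × 0.190676 = MXN 162,272.33
MXN 162,272.33 ÷ 22.6434 = EUR 7,166.43
EUR 7,166.43 ÷ 0.530916 = NZD 13,498.24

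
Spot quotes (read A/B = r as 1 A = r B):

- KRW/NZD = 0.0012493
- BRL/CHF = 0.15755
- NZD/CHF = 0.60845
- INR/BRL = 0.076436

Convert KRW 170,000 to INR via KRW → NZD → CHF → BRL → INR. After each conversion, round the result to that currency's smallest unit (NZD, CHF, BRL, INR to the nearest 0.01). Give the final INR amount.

INR 10,730.28

KRW 170,000 × 0.0012493 = NZD 212.38
NZD 212.38 × 0.60845 = CHF 129.22
CHF 129.22 ÷ 0.15755 = BRL 820.18
BRL 820.18 ÷ 0.076436 = INR 10,730.28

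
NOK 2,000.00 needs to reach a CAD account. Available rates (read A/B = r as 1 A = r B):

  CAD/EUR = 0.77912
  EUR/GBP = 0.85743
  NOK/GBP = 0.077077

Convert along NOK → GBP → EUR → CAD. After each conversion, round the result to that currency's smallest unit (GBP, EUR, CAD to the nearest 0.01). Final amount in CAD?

CAD 230.75

NOK 2,000.00 × 0.077077 = GBP 154.15
GBP 154.15 ÷ 0.85743 = EUR 179.78
EUR 179.78 ÷ 0.77912 = CAD 230.75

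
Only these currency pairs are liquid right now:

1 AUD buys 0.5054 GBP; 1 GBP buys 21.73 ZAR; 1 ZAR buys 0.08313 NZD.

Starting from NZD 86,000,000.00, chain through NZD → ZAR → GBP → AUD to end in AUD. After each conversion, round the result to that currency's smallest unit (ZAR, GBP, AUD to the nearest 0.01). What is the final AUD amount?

NZD 86,000,000.00 ÷ 0.08313 = ZAR 1,034,524,239.14
ZAR 1,034,524,239.14 ÷ 21.73 = GBP 47,608,110.41
GBP 47,608,110.41 ÷ 0.5054 = AUD 94,198,872.99

AUD 94,198,872.99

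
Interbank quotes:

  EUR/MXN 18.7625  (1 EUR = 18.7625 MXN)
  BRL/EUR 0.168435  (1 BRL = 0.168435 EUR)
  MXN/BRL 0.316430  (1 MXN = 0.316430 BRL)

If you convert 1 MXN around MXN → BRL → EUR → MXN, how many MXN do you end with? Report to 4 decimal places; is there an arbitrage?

Around MXN → BRL → EUR → MXN: 1 × 0.316430 × 0.168435 × 18.7625 = 1.000002
Product ≈ 1 (deviation 0.000%, within rounding noise).

1.0000 (no arbitrage)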